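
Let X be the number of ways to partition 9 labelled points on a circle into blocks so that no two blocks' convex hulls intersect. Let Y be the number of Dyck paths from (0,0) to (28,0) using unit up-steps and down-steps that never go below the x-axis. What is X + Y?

2679302

Non-crossing partitions of an n-element set are counted by C_n; here n = 9. So X = C_9 = 4862.
A Dyck path with 14 up-steps and 14 down-steps has semilength 14, so there are C_14 of them. So Y = C_14 = 2674440.
X + Y = 4862 + 2674440 = 2679302.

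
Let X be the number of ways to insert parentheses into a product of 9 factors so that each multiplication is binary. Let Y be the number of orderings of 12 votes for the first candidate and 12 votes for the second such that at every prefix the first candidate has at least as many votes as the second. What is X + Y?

209442

Ways to associate a product of 9 factors correspond to binary trees on 9 leaves, so the count is C_8. So X = C_8 = 1430.
Ballot sequences with n votes each where one side never trails are Dyck words, counted by C_n; here n = 12. So Y = C_12 = 208012.
X + Y = 1430 + 208012 = 209442.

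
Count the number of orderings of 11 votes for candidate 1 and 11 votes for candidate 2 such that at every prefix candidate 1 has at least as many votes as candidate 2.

Ballot sequences with n votes each where one side never trails are Dyck words, counted by C_n; here n = 11.
C_11 = C_10 · 2(2·10+1)/(10+2) = 16796 · 42/12 = 58786.

58786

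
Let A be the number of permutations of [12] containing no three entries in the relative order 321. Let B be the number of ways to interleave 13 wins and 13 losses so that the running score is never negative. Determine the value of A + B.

Permutations of [n] avoiding any single length-3 pattern are counted by C_n; here n = 12. So A = C_12 = 208012.
Reading a vote for the leader as '(' and for the other as ')' turns such a sequence into a balanced string of 13 pairs, so the count is C_13. So B = C_13 = 742900.
A + B = 208012 + 742900 = 950912.

950912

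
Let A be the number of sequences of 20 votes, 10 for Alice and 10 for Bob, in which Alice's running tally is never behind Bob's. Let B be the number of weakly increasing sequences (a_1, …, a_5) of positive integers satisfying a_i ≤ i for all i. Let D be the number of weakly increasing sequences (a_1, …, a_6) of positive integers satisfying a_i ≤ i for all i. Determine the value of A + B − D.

16706

Ballot sequences with n votes each where one side never trails are Dyck words, counted by C_n; here n = 10. So A = C_10 = 16796.
Weakly increasing sequences with a_i ≤ i biject with Dyck paths of semilength 5, so there are C_5. So B = C_5 = 42.
Weakly increasing sequences with a_i ≤ i biject with Dyck paths of semilength 6, so there are C_6. So D = C_6 = 132.
A + B − D = 16796 + 42 − 132 = 16706.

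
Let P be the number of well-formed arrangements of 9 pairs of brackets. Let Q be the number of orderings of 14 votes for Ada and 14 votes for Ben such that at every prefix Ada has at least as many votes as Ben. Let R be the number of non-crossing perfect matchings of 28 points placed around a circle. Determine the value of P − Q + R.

4862

A balanced arrangement of 9 bracket pairs is a Dyck word of semilength 9, so the count is C_9. So P = C_9 = 4862.
Reading a vote for the leader as '(' and for the other as ')' turns such a sequence into a balanced string of 14 pairs, so the count is C_14. So Q = C_14 = 2674440.
Pairing 28 circle points by 14 non-crossing chords gives C_14 matchings. So R = C_14 = 2674440.
P − Q + R = 4862 − 2674440 + 2674440 = 4862.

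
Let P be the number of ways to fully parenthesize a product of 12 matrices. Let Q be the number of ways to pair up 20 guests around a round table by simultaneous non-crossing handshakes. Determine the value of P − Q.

41990

Bracketing 12 factors into binary products is counted by C_{12−1} = C_11. So P = C_11 = 58786.
Non-crossing handshake pairings of 2n people are counted by C_n; 20 people gives n = 10. So Q = C_10 = 16796.
P − Q = 58786 − 16796 = 41990.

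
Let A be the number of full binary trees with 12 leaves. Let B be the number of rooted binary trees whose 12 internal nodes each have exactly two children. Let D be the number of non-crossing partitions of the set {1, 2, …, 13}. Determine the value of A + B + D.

1009698

A full binary tree with L leaves has L−1 internal nodes and is counted by C_{L−1}; L = 12 gives C_11. So A = C_11 = 58786.
Full binary trees with n internal nodes are counted by C_n; here n = 12. So B = C_12 = 208012.
The non-crossing partitions of [13] form a lattice of size C_13. So D = C_13 = 742900.
A + B + D = 58786 + 208012 + 742900 = 1009698.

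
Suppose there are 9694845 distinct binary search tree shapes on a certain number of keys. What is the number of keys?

15

Binary search tree shapes on n keys are counted by C_n. Since C_15 = 9694845, the index is 15.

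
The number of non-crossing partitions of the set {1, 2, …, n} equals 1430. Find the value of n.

Non-crossing partitions of [n] are counted by C_n. The Catalan number equal to 1430 is C_8.

8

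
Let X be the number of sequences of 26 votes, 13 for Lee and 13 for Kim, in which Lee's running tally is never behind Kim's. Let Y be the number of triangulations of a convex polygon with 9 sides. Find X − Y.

742471

Reading a vote for the leader as '(' and for the other as ')' turns such a sequence into a balanced string of 13 pairs, so the count is C_13. So X = C_13 = 742900.
A convex 9-gon is triangulated into 7 triangles, and the number of such triangulations is the Catalan number C_{9−2} = C_7. So Y = C_7 = 429.
X − Y = 742900 − 429 = 742471.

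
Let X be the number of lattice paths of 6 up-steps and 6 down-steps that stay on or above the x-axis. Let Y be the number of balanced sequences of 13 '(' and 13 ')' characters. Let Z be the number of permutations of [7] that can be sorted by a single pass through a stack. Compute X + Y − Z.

742603

Dyck paths of semilength n (length 2n) are counted by C_n; here n = 6. So X = C_6 = 132.
With 13 pairs the number of balanced bracket strings is the Catalan number C_13. So Y = C_13 = 742900.
Stack-sortable permutations are exactly the 231-avoiding ones, counted by C_n; here n = 7. So Z = C_7 = 429.
X + Y − Z = 132 + 742900 − 429 = 742603.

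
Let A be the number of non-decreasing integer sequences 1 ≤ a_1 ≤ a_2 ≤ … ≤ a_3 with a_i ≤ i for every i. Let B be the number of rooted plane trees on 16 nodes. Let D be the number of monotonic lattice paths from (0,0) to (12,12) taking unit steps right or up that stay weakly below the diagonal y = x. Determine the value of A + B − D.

9486838

Weakly increasing sequences with a_i ≤ i biject with Dyck paths of semilength 3, so there are C_3. So A = C_3 = 5.
Rooted ordered (plane) trees on m nodes have m−1 edges and are counted by C_{m−1}; m = 16 gives C_15. So B = C_15 = 9694845.
Monotone paths in an n×n grid that stay weakly below the diagonal are counted by C_n; here n = 12. So D = C_12 = 208012.
A + B − D = 5 + 9694845 − 208012 = 9486838.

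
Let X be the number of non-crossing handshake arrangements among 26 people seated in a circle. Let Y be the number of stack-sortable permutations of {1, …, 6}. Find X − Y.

Non-crossing handshake pairings of 2n people are counted by C_n; 26 people gives n = 13. So X = C_13 = 742900.
Stack-sortable permutations are exactly the 231-avoiding ones, counted by C_n; here n = 6. So Y = C_6 = 132.
X − Y = 742900 − 132 = 742768.

742768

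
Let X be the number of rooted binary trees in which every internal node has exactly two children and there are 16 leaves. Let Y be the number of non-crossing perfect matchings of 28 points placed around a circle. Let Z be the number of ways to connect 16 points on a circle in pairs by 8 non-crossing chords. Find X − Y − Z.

Full binary trees with 16 leaves have 16−1 = 15 internal nodes, so there are C_15 of them. So X = C_15 = 9694845.
Pairing 28 circle points by 14 non-crossing chords gives C_14 matchings. So Y = C_14 = 2674440.
Non-crossing perfect matchings of 2n points on a circle are counted by C_n; with 16 points, n = 8. So Z = C_8 = 1430.
X − Y − Z = 9694845 − 2674440 − 1430 = 7018975.

7018975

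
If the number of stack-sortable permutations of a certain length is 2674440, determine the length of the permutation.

14

Stack-sortable permutations of [n] are counted by C_n, and C_14 = 2674440.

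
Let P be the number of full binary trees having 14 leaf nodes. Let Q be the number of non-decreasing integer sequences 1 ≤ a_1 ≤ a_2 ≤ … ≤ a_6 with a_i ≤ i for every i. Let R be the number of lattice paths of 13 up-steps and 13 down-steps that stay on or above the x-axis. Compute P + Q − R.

132

A full binary tree with L leaves has L−1 internal nodes and is counted by C_{L−1}; L = 14 gives C_13. So P = C_13 = 742900.
Weakly increasing sequences with a_i ≤ i biject with Dyck paths of semilength 6, so there are C_6. So Q = C_6 = 132.
A Dyck path with 13 up-steps and 13 down-steps has semilength 13, so there are C_13 of them. So R = C_13 = 742900.
P + Q − R = 742900 + 132 − 742900 = 132.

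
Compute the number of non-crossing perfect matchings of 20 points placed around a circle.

16796

Non-crossing perfect matchings of 2n points on a circle are counted by C_n; with 20 points, n = 10.
C_10 = C(20,10)/11 = 184756/11 = 16796.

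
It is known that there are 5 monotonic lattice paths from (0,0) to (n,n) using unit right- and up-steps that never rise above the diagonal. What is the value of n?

3

Such diagonal-avoiding paths in an n×n grid are counted by C_n. Since C_3 = 5, the index is 3.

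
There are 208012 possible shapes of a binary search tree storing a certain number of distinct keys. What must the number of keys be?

12

Binary search tree shapes on n keys are counted by C_n. The Catalan number equal to 208012 is C_12.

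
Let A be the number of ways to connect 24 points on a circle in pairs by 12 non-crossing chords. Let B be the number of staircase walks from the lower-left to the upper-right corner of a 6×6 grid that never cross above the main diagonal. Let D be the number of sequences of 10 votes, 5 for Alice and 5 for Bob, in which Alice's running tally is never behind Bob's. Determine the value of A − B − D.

Non-crossing perfect matchings of 2n points on a circle are counted by C_n; with 24 points, n = 12. So A = C_12 = 208012.
Monotone paths in an n×n grid that stay weakly below the diagonal are counted by C_n; here n = 6. So B = C_6 = 132.
Ballot sequences with n votes each where one side never trails are Dyck words, counted by C_n; here n = 5. So D = C_5 = 42.
A − B − D = 208012 − 132 − 42 = 207838.

207838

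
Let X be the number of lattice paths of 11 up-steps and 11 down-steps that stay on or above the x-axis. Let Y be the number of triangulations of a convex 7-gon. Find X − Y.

A Dyck path with 11 up-steps and 11 down-steps has semilength 11, so there are C_11 of them. So X = C_11 = 58786.
The number of triangulations of a 7-gon is the Catalan number C_5 (index = sides − 2). So Y = C_5 = 42.
X − Y = 58786 − 42 = 58744.

58744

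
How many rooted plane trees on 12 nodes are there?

Rooted ordered (plane) trees on m nodes have m−1 edges and are counted by C_{m−1}; m = 12 gives C_11.
C_11 = C(22,11)/12 = 705432/12 = 58786.

58786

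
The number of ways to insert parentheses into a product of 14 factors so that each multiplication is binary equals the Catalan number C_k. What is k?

13

Ways to associate a product of 14 factors correspond to binary trees on 14 leaves, so the count is C_13.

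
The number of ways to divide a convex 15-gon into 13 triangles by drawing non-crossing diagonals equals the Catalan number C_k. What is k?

13

Triangulations of a convex m-gon are counted by C_{m−2}; with m = 15 this is C_13.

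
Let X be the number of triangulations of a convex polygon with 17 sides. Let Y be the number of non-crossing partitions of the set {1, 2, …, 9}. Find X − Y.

Triangulations of a convex m-gon are counted by C_{m−2}; with m = 17 this is C_15. So X = C_15 = 9694845.
The non-crossing partitions of [9] form a lattice of size C_9. So Y = C_9 = 4862.
X − Y = 9694845 − 4862 = 9689983.

9689983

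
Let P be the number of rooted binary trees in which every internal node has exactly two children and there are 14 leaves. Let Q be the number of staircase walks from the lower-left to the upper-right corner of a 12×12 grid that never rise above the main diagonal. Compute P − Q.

A full binary tree with L leaves has L−1 internal nodes and is counted by C_{L−1}; L = 14 gives C_13. So P = C_13 = 742900.
Monotone paths in an n×n grid that stay weakly below the diagonal are counted by C_n; here n = 12. So Q = C_12 = 208012.
P − Q = 742900 − 208012 = 534888.

534888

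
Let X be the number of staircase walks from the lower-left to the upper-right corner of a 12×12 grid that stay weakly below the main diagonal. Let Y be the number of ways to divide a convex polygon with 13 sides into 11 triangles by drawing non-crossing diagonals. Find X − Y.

Sub-diagonal monotone paths from (0,0) to (12,12) biject with Dyck paths of semilength 12, giving C_12. So X = C_12 = 208012.
Triangulations of a convex m-gon are counted by C_{m−2}; with m = 13 this is C_11. So Y = C_11 = 58786.
X − Y = 208012 − 58786 = 149226.

149226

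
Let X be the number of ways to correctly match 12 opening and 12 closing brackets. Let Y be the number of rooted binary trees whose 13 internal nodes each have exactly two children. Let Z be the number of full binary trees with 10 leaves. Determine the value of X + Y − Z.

946050

With 12 pairs the number of balanced bracket strings is the Catalan number C_12. So X = C_12 = 208012.
Full binary trees with n internal nodes are counted by C_n; here n = 13. So Y = C_13 = 742900.
Full binary trees with 10 leaves have 10−1 = 9 internal nodes, so there are C_9 of them. So Z = C_9 = 4862.
X + Y − Z = 208012 + 742900 − 4862 = 946050.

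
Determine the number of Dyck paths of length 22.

58786

Paths of 11 up- and 11 down-steps that never dip below the axis are Dyck paths; their count is C_11.
C_11 = C(22,11)/12 = 705432/12 = 58786.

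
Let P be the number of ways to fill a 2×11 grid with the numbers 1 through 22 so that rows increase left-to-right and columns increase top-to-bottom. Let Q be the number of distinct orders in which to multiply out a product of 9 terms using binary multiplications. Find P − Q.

Standard Young tableaux of shape 2×n are counted by C_n; here n = 11. So P = C_11 = 58786.
Ways to associate a product of 9 factors correspond to binary trees on 9 leaves, so the count is C_8. So Q = C_8 = 1430.
P − Q = 58786 − 1430 = 57356.

57356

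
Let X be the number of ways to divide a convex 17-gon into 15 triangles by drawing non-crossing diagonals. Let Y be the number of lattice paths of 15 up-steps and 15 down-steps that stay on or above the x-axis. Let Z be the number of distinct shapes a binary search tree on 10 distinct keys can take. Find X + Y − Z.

19372894

A convex 17-gon is triangulated into 15 triangles, and the number of such triangulations is the Catalan number C_{17−2} = C_15. So X = C_15 = 9694845.
Paths of 15 up- and 15 down-steps that never dip below the axis are Dyck paths; their count is C_15. So Y = C_15 = 9694845.
Binary trees (left/right distinguished) on n nodes are counted by C_n; here n = 10. So Z = C_10 = 16796.
X + Y − Z = 9694845 + 9694845 − 16796 = 19372894.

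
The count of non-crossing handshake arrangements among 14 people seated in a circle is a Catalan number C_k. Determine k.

With 14 = 2·7 people, non-crossing handshake pairings are non-crossing perfect matchings on a circle, counted by C_7.

7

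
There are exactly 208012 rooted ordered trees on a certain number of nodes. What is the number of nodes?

13

Rooted ordered trees on m nodes are counted by C_{m−1}, and C_12 = 208012.
So the index is 12, and the number of nodes is 12 + 1 = 13.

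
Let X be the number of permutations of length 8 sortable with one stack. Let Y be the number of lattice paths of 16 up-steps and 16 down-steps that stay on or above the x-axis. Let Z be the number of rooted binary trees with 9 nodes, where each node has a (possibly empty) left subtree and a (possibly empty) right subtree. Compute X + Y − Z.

By Knuth's characterisation, the stack-sortable permutations of length 8 are the 231-avoiders, numbering C_8. So X = C_8 = 1430.
Dyck paths of semilength n (length 2n) are counted by C_n; here n = 16. So Y = C_16 = 35357670.
Binary trees (left/right distinguished) on n nodes are counted by C_n; here n = 9. So Z = C_9 = 4862.
X + Y − Z = 1430 + 35357670 − 4862 = 35354238.

35354238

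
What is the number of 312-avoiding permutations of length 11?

Permutations of [n] avoiding any single length-3 pattern are counted by C_n; here n = 11.
C_11 = C_10 · 2(2·10+1)/(10+2) = 16796 · 42/12 = 58786.

58786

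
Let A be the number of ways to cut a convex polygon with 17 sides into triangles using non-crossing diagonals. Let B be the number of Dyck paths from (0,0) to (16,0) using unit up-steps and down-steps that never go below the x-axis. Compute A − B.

A convex 17-gon is triangulated into 15 triangles, and the number of such triangulations is the Catalan number C_{17−2} = C_15. So A = C_15 = 9694845.
Paths of 8 up- and 8 down-steps that never dip below the axis are Dyck paths; their count is C_8. So B = C_8 = 1430.
A − B = 9694845 − 1430 = 9693415.

9693415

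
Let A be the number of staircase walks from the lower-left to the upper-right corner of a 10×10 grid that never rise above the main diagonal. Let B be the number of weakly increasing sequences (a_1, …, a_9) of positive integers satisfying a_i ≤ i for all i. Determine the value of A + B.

Monotone paths in an n×n grid that stay weakly below the diagonal are counted by C_n; here n = 10. So A = C_10 = 16796.
Such sub-staircase sequences of length n are counted by C_n; here n = 9. So B = C_9 = 4862.
A + B = 16796 + 4862 = 21658.

21658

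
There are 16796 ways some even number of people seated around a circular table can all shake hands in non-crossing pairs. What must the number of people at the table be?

20

Non-crossing handshake pairings of 2n people are counted by C_n. The Catalan number equal to 16796 is C_10.
So n = 10, and there are 2n = 20 people.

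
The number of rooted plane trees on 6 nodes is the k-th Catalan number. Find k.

5

Rooted ordered (plane) trees on m nodes have m−1 edges and are counted by C_{m−1}; m = 6 gives C_5.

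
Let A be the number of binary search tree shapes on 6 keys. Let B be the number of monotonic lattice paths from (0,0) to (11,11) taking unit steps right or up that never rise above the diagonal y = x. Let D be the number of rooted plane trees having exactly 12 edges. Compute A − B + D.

There are C_n binary search tree shapes on n keys; with n = 6 that is C_6. So A = C_6 = 132.
Monotone paths in an n×n grid that stay weakly below the diagonal are counted by C_n; here n = 11. So B = C_11 = 58786.
Rooted ordered trees with n edges are counted by C_n; here n = 12. So D = C_12 = 208012.
A − B + D = 132 − 58786 + 208012 = 149358.

149358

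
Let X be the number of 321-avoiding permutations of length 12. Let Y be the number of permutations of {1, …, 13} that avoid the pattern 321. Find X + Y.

950912

Permutations of [n] avoiding any single length-3 pattern are counted by C_n; here n = 12. So X = C_12 = 208012.
For any fixed pattern of length 3, the pattern-avoiding permutations of [13] number C_13. So Y = C_13 = 742900.
X + Y = 208012 + 742900 = 950912.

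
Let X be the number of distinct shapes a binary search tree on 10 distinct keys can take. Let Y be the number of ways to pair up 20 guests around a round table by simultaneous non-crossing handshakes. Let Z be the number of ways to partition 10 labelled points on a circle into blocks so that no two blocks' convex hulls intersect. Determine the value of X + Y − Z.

There are C_n binary search tree shapes on n keys; with n = 10 that is C_10. So X = C_10 = 16796.
With 20 = 2·10 people, non-crossing handshake pairings are non-crossing perfect matchings on a circle, counted by C_10. So Y = C_10 = 16796.
The non-crossing partitions of [10] form a lattice of size C_10. So Z = C_10 = 16796.
X + Y − Z = 16796 + 16796 − 16796 = 16796.

16796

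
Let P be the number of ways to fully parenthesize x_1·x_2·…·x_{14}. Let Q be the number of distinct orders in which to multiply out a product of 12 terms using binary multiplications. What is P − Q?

684114

Ways to associate a product of 14 factors correspond to binary trees on 14 leaves, so the count is C_13. So P = C_13 = 742900.
Parenthesizations of m factors correspond to full binary trees with m leaves, counted by C_{m−1}; m = 12 gives C_11. So Q = C_11 = 58786.
P − Q = 742900 − 58786 = 684114.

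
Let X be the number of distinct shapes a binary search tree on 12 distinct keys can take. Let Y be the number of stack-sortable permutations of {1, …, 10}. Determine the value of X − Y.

191216

Rooted binary trees with 12 nodes (each child slot possibly empty) number C_12. So X = C_12 = 208012.
Stack-sortable permutations are exactly the 231-avoiding ones, counted by C_n; here n = 10. So Y = C_10 = 16796.
X − Y = 208012 − 16796 = 191216.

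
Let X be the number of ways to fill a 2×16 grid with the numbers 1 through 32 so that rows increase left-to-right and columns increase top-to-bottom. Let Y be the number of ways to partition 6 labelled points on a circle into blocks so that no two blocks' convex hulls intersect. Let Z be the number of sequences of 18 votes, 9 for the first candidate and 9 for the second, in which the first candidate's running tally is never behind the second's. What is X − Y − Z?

35352676

Standard Young tableaux of shape 2×n are counted by C_n; here n = 16. So X = C_16 = 35357670.
Non-crossing partitions of an n-element set are counted by C_n; here n = 6. So Y = C_6 = 132.
Reading a vote for the leader as '(' and for the other as ')' turns such a sequence into a balanced string of 9 pairs, so the count is C_9. So Z = C_9 = 4862.
X − Y − Z = 35357670 − 132 − 4862 = 35352676.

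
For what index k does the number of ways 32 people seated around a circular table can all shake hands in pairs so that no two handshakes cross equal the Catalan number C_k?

16

With 32 = 2·16 people, non-crossing handshake pairings are non-crossing perfect matchings on a circle, counted by C_16.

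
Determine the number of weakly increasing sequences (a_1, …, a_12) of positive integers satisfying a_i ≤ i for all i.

208012

Such sub-staircase sequences of length n are counted by C_n; here n = 12.
C_12 = C(24,12)/13 = 2704156/13 = 208012.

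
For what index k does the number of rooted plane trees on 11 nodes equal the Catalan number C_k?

10

A rooted plane tree on 11 nodes has 10 edges, and such trees are counted by C_10.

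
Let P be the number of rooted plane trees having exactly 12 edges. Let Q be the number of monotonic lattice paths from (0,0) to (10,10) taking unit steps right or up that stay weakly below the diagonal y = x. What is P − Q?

191216

A rooted plane tree with 12 edges has 13 nodes, and the count is C_12. So P = C_12 = 208012.
Monotone paths in an n×n grid that stay weakly below the diagonal are counted by C_n; here n = 10. So Q = C_10 = 16796.
P − Q = 208012 − 16796 = 191216.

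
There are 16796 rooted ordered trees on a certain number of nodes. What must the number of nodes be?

11

Rooted ordered trees on m nodes are counted by C_{m−1}. The Catalan number equal to 16796 is C_10.
So the index is 10, and the number of nodes is 10 + 1 = 11.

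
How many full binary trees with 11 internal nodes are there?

The number of full binary trees on 11 internal nodes is the Catalan number C_11.
C_11 = C(22,11)/12 = 705432/12 = 58786.

58786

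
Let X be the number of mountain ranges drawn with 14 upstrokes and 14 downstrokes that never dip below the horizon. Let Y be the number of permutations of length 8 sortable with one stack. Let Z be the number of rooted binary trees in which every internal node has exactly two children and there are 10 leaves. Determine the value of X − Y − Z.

2668148

Dyck paths of semilength n (length 2n) are counted by C_n; here n = 14. So X = C_14 = 2674440.
Stack-sortable permutations are exactly the 231-avoiding ones, counted by C_n; here n = 8. So Y = C_8 = 1430.
A full binary tree with L leaves has L−1 internal nodes and is counted by C_{L−1}; L = 10 gives C_9. So Z = C_9 = 4862.
X − Y − Z = 2674440 − 1430 − 4862 = 2668148.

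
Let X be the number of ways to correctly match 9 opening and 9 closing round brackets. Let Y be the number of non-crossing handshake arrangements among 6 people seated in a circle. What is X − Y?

4857

With 9 pairs the number of balanced bracket strings is the Catalan number C_9. So X = C_9 = 4862.
With 6 = 2·3 people, non-crossing handshake pairings are non-crossing perfect matchings on a circle, counted by C_3. So Y = C_3 = 5.
X − Y = 4862 − 5 = 4857.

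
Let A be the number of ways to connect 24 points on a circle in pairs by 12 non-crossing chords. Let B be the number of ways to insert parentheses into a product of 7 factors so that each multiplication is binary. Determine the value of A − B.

207880

Non-crossing perfect matchings of 2n points on a circle are counted by C_n; with 24 points, n = 12. So A = C_12 = 208012.
Parenthesizations of m factors correspond to full binary trees with m leaves, counted by C_{m−1}; m = 7 gives C_6. So B = C_6 = 132.
A − B = 208012 − 132 = 207880.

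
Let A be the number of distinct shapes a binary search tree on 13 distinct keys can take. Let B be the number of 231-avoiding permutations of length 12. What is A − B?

Binary trees (left/right distinguished) on n nodes are counted by C_n; here n = 13. So A = C_13 = 742900.
For any fixed pattern of length 3, the pattern-avoiding permutations of [12] number C_12. So B = C_12 = 208012.
A − B = 742900 − 208012 = 534888.

534888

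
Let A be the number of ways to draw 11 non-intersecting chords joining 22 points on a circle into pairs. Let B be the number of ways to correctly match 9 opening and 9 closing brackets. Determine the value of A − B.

Non-crossing perfect matchings of 2n points on a circle are counted by C_n; with 22 points, n = 11. So A = C_11 = 58786.
With 9 pairs the number of balanced bracket strings is the Catalan number C_9. So B = C_9 = 4862.
A − B = 58786 − 4862 = 53924.

53924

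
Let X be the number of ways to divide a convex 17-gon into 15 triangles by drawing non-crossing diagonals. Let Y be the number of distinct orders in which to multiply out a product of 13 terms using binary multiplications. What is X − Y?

A convex 17-gon is triangulated into 15 triangles, and the number of such triangulations is the Catalan number C_{17−2} = C_15. So X = C_15 = 9694845.
Bracketing 13 factors into binary products is counted by C_{13−1} = C_12. So Y = C_12 = 208012.
X − Y = 9694845 − 208012 = 9486833.

9486833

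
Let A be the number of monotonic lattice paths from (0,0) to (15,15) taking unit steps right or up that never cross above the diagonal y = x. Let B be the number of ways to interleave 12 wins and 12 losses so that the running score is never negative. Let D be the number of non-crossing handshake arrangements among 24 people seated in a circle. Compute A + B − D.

9694845

Monotone paths in an n×n grid that stay weakly below the diagonal are counted by C_n; here n = 15. So A = C_15 = 9694845.
Ballot sequences with n votes each where one side never trails are Dyck words, counted by C_n; here n = 12. So B = C_12 = 208012.
Non-crossing handshake pairings of 2n people are counted by C_n; 24 people gives n = 12. So D = C_12 = 208012.
A + B − D = 9694845 + 208012 − 208012 = 9694845.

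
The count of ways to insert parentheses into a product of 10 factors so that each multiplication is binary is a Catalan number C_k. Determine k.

Ways to associate a product of 10 factors correspond to binary trees on 10 leaves, so the count is C_9.

9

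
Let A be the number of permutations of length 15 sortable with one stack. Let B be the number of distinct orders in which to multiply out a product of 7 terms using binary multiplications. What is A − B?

Stack-sortable permutations are exactly the 231-avoiding ones, counted by C_n; here n = 15. So A = C_15 = 9694845.
Parenthesizations of m factors correspond to full binary trees with m leaves, counted by C_{m−1}; m = 7 gives C_6. So B = C_6 = 132.
A − B = 9694845 − 132 = 9694713.

9694713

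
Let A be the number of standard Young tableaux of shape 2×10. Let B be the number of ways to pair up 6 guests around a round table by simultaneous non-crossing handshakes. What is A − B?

16791

Standard Young tableaux of shape 2×n are counted by C_n; here n = 10. So A = C_10 = 16796.
With 6 = 2·3 people, non-crossing handshake pairings are non-crossing perfect matchings on a circle, counted by C_3. So B = C_3 = 5.
A − B = 16796 − 5 = 16791.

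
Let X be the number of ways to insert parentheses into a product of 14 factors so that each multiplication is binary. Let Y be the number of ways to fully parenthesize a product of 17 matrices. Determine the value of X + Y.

36100570

Bracketing 14 factors into binary products is counted by C_{14−1} = C_13. So X = C_13 = 742900.
Parenthesizations of m factors correspond to full binary trees with m leaves, counted by C_{m−1}; m = 17 gives C_16. So Y = C_16 = 35357670.
X + Y = 742900 + 35357670 = 36100570.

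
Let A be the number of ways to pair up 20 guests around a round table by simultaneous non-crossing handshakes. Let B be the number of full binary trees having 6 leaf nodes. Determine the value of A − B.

Non-crossing handshake pairings of 2n people are counted by C_n; 20 people gives n = 10. So A = C_10 = 16796.
A full binary tree with L leaves has L−1 internal nodes and is counted by C_{L−1}; L = 6 gives C_5. So B = C_5 = 42.
A − B = 16796 − 42 = 16754.

16754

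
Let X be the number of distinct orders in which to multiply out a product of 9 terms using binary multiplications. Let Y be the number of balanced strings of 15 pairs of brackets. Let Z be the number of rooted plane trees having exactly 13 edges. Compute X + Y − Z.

Parenthesizations of m factors correspond to full binary trees with m leaves, counted by C_{m−1}; m = 9 gives C_8. So X = C_8 = 1430.
A balanced arrangement of 15 bracket pairs is a Dyck word of semilength 15, so the count is C_15. So Y = C_15 = 9694845.
Rooted ordered trees with n edges are counted by C_n; here n = 13. So Z = C_13 = 742900.
X + Y − Z = 1430 + 9694845 − 742900 = 8953375.

8953375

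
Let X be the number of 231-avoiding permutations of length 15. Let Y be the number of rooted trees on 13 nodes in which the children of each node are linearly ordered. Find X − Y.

9486833

Permutations of [n] avoiding any single length-3 pattern are counted by C_n; here n = 15. So X = C_15 = 9694845.
A rooted plane tree on 13 nodes has 12 edges, and such trees are counted by C_12. So Y = C_12 = 208012.
X − Y = 9694845 − 208012 = 9486833.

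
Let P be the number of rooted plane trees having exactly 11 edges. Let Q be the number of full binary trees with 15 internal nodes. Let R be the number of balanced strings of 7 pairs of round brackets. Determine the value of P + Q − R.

9753202

A rooted plane tree with 11 edges has 12 nodes, and the count is C_11. So P = C_11 = 58786.
The number of full binary trees on 15 internal nodes is the Catalan number C_15. So Q = C_15 = 9694845.
A balanced arrangement of 7 bracket pairs is a Dyck word of semilength 7, so the count is C_7. So R = C_7 = 429.
P + Q − R = 58786 + 9694845 − 429 = 9753202.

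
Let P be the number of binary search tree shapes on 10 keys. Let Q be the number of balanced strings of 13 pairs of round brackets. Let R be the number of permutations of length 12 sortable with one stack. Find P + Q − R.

Rooted binary trees with 10 nodes (each child slot possibly empty) number C_10. So P = C_10 = 16796.
A balanced arrangement of 13 bracket pairs is a Dyck word of semilength 13, so the count is C_13. So Q = C_13 = 742900.
Stack-sortable permutations are exactly the 231-avoiding ones, counted by C_n; here n = 12. So R = C_12 = 208012.
P + Q − R = 16796 + 742900 − 208012 = 551684.

551684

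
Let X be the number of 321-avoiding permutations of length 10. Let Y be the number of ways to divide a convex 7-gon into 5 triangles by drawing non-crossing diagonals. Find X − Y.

16754

Permutations of [n] avoiding any single length-3 pattern are counted by C_n; here n = 10. So X = C_10 = 16796.
Triangulations of a convex m-gon are counted by C_{m−2}; with m = 7 this is C_5. So Y = C_5 = 42.
X − Y = 16796 − 42 = 16754.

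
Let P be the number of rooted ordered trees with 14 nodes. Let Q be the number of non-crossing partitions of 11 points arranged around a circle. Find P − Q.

Rooted ordered (plane) trees on m nodes have m−1 edges and are counted by C_{m−1}; m = 14 gives C_13. So P = C_13 = 742900.
Non-crossing partitions of an n-element set are counted by C_n; here n = 11. So Q = C_11 = 58786.
P − Q = 742900 − 58786 = 684114.

684114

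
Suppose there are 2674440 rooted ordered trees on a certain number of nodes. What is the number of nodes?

Rooted ordered trees on m nodes are counted by C_{m−1}. The Catalan number equal to 2674440 is C_14.
So the index is 14, and the number of nodes is 14 + 1 = 15.

15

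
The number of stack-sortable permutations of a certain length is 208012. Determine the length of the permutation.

12

Stack-sortable permutations of [n] are counted by C_n; 208012 = C_12.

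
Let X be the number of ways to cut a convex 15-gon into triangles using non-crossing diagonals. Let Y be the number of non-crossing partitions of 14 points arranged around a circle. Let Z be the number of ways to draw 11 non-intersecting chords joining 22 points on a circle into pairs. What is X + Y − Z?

A convex 15-gon is triangulated into 13 triangles, and the number of such triangulations is the Catalan number C_{15−2} = C_13. So X = C_13 = 742900.
The non-crossing partitions of [14] form a lattice of size C_14. So Y = C_14 = 2674440.
Non-crossing perfect matchings of 2n points on a circle are counted by C_n; with 22 points, n = 11. So Z = C_11 = 58786.
X + Y − Z = 742900 + 2674440 − 58786 = 3358554.

3358554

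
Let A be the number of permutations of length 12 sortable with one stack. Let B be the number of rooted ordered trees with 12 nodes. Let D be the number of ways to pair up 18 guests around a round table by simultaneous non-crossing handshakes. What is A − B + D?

By Knuth's characterisation, the stack-sortable permutations of length 12 are the 231-avoiders, numbering C_12. So A = C_12 = 208012.
Rooted ordered (plane) trees on m nodes have m−1 edges and are counted by C_{m−1}; m = 12 gives C_11. So B = C_11 = 58786.
Non-crossing handshake pairings of 2n people are counted by C_n; 18 people gives n = 9. So D = C_9 = 4862.
A − B + D = 208012 − 58786 + 4862 = 154088.

154088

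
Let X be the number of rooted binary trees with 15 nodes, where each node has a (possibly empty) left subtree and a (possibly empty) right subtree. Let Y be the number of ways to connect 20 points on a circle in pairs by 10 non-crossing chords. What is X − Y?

Rooted binary trees with 15 nodes (each child slot possibly empty) number C_15. So X = C_15 = 9694845.
Pairing 20 circle points by 10 non-crossing chords gives C_10 matchings. So Y = C_10 = 16796.
X − Y = 9694845 − 16796 = 9678049.

9678049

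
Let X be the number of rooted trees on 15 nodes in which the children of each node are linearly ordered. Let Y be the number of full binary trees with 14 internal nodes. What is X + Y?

A rooted plane tree on 15 nodes has 14 edges, and such trees are counted by C_14. So X = C_14 = 2674440.
The number of full binary trees on 14 internal nodes is the Catalan number C_14. So Y = C_14 = 2674440.
X + Y = 2674440 + 2674440 = 5348880.

5348880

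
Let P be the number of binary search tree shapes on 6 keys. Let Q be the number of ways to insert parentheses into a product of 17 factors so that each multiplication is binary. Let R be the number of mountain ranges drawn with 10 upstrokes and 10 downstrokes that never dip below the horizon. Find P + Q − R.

35341006

Binary trees (left/right distinguished) on n nodes are counted by C_n; here n = 6. So P = C_6 = 132.
Bracketing 17 factors into binary products is counted by C_{17−1} = C_16. So Q = C_16 = 35357670.
A Dyck path with 10 up-steps and 10 down-steps has semilength 10, so there are C_10 of them. So R = C_10 = 16796.
P + Q − R = 132 + 35357670 − 16796 = 35341006.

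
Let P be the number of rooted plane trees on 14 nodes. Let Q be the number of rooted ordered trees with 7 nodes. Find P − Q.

A rooted plane tree on 14 nodes has 13 edges, and such trees are counted by C_13. So P = C_13 = 742900.
Rooted ordered (plane) trees on m nodes have m−1 edges and are counted by C_{m−1}; m = 7 gives C_6. So Q = C_6 = 132.
P − Q = 742900 − 132 = 742768.

742768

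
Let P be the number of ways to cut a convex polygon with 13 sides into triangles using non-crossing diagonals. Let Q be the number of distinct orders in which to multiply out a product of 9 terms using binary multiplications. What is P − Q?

57356

The number of triangulations of a 13-gon is the Catalan number C_11 (index = sides − 2). So P = C_11 = 58786.
Bracketing 9 factors into binary products is counted by C_{9−1} = C_8. So Q = C_8 = 1430.
P − Q = 58786 − 1430 = 57356.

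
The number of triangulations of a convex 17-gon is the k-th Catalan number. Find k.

Triangulations of a convex m-gon are counted by C_{m−2}; with m = 17 this is C_15.

15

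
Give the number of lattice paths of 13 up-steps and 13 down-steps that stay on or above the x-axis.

742900

Paths of 13 up- and 13 down-steps that never dip below the axis are Dyck paths; their count is C_13.
C_13 = C_12 · 2(2·12+1)/(12+2) = 208012 · 50/14 = 742900.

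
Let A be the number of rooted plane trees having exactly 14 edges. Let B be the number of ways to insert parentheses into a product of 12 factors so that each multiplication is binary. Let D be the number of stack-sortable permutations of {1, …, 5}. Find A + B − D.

2733184

A rooted plane tree with 14 edges has 15 nodes, and the count is C_14. So A = C_14 = 2674440.
Ways to associate a product of 12 factors correspond to binary trees on 12 leaves, so the count is C_11. So B = C_11 = 58786.
Stack-sortable permutations are exactly the 231-avoiding ones, counted by C_n; here n = 5. So D = C_5 = 42.
A + B − D = 2674440 + 58786 − 42 = 2733184.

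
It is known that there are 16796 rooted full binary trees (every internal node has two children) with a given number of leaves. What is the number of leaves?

11

Full binary trees with L leaves are counted by C_{L−1}, and C_10 = 16796.
So the index is 10, and the number of leaves is 10 + 1 = 11.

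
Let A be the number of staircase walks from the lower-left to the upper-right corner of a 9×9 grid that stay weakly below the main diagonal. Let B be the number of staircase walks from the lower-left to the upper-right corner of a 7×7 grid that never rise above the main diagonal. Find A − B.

Monotone paths in an n×n grid that stay weakly below the diagonal are counted by C_n; here n = 9. So A = C_9 = 4862.
Monotone paths in an n×n grid that stay weakly below the diagonal are counted by C_n; here n = 7. So B = C_7 = 429.
A − B = 4862 − 429 = 4433.

4433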